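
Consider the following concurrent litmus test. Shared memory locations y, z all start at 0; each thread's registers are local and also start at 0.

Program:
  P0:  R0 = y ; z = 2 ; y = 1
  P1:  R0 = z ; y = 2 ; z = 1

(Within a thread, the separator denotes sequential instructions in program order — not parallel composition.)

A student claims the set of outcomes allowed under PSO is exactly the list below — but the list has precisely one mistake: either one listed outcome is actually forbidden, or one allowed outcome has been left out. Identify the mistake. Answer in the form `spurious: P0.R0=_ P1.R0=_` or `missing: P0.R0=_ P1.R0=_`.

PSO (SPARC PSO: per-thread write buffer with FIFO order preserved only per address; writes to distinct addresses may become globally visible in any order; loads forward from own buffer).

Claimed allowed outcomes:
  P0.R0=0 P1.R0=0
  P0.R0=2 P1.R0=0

missing: P0.R0=0 P1.R0=2

outcome vector order: (P0.R0,P1.R0)
under PSO → <0 0>, <0 2>, <2 0>
PSO∖claimed = {<0 2>}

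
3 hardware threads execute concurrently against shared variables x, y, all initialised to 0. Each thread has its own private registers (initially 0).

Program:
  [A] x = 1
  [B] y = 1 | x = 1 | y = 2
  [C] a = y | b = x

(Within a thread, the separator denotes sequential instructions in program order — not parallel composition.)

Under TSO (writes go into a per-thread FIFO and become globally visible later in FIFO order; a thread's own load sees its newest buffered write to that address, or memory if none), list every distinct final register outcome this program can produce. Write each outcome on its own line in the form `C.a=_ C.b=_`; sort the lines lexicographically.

outcome vector order: (C.a,C.b)
|TSO outcomes| = 5

C.a=0 C.b=0
C.a=0 C.b=1
C.a=1 C.b=0
C.a=1 C.b=1
C.a=2 C.b=1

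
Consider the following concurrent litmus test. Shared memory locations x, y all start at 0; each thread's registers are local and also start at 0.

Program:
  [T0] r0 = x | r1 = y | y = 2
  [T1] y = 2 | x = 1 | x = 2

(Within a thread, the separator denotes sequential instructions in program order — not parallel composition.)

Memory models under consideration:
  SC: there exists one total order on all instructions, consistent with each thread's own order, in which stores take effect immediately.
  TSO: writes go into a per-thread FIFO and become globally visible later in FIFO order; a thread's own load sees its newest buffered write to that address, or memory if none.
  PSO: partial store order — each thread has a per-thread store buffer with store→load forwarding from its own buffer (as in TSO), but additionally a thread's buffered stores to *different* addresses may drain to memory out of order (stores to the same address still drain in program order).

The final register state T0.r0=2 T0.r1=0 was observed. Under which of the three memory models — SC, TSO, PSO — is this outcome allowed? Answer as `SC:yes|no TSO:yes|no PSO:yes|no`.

outcome vector order: (T0.r0,T0.r1)
[SC] allowed = {0/0; 0/2; 1/2; 2/2}
[TSO] allowed = {0/0; 0/2; 1/2; 2/2}
[PSO] allowed = {0/0; 0/2; 1/0; 1/2; 2/0; 2/2}
target 2/0 ∈ {PSO}

SC:no TSO:no PSO:yes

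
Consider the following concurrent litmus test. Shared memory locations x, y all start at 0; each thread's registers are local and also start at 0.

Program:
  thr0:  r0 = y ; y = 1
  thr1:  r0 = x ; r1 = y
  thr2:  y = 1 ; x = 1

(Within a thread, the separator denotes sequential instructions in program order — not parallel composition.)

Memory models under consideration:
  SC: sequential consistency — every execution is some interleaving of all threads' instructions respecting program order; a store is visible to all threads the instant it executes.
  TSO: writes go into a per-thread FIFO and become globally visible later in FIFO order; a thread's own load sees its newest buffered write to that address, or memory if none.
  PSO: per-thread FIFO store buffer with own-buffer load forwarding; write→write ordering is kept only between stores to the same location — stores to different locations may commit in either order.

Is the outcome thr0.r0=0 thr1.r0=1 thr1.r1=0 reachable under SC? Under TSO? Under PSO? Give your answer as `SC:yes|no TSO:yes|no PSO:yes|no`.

SC:no TSO:no PSO:yes

outcome vector order: (thr0.r0,thr1.r0,thr1.r1)
[SC] allowed = {000 001 011 100 101 111}
[TSO] allowed = {000 001 011 100 101 111}
[PSO] allowed = {000 001 010 011 100 101 110 111}
target 010 ∈ {PSO}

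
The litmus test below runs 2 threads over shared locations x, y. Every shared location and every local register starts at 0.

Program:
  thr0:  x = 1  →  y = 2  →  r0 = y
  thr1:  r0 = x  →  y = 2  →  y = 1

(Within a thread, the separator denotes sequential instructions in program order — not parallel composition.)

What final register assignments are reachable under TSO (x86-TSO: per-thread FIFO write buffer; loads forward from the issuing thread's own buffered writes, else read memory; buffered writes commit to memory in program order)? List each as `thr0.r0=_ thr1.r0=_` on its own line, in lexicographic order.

thr0.r0=1 thr1.r0=0
thr0.r0=1 thr1.r0=1
thr0.r0=2 thr1.r0=0
thr0.r0=2 thr1.r0=1

outcome vector order: (thr0.r0,thr1.r0)
|TSO outcomes| = 4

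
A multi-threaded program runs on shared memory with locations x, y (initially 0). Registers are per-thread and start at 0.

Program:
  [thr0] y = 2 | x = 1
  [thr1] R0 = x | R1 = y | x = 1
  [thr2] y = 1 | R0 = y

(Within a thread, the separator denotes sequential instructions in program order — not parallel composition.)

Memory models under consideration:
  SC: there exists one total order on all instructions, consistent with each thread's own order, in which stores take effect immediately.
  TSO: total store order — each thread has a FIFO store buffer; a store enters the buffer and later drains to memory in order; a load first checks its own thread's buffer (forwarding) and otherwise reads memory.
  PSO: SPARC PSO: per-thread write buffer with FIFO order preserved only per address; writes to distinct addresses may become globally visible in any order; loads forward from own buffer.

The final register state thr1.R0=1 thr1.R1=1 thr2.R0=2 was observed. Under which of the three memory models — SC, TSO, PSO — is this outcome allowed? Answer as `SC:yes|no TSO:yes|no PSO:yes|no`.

SC:no TSO:no PSO:yes

outcome vector order: (thr1.R0,thr1.R1,thr2.R0)
SC (9): 001 002 011 012 021 022 111 121 122
TSO (9): 001 002 011 012 021 022 111 121 122
PSO (12): 001 002 011 012 021 022 101 102 111 112 121 122
target 112 ∈ {PSO}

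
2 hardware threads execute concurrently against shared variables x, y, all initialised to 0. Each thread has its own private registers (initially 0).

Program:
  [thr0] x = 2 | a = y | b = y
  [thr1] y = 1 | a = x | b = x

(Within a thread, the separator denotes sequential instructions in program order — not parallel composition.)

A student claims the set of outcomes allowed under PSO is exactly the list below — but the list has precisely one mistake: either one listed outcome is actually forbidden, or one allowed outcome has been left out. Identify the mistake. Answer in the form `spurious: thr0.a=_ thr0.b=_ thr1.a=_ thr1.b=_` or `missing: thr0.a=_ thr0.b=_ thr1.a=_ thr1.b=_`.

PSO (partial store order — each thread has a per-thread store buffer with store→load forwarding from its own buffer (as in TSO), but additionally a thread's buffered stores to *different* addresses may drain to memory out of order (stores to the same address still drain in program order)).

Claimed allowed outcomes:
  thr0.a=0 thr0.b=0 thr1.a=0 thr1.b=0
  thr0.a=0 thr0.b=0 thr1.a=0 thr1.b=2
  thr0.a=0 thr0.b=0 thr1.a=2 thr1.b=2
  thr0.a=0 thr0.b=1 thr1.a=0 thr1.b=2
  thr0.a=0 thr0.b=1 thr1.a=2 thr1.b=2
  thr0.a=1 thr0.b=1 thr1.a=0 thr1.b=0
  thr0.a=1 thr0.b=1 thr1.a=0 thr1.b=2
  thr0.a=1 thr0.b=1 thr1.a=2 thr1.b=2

missing: thr0.a=0 thr0.b=1 thr1.a=0 thr1.b=0

outcome vector order: (thr0.a,thr0.b,thr1.a,thr1.b)
[PSO] allowed = {<0 0 0 0>; <0 0 0 2>; <0 0 2 2>; <0 1 0 0>; <0 1 0 2>; <0 1 2 2>; <1 1 0 0>; <1 1 0 2>; <1 1 2 2>}
PSO∖claimed = {<0 1 0 0>}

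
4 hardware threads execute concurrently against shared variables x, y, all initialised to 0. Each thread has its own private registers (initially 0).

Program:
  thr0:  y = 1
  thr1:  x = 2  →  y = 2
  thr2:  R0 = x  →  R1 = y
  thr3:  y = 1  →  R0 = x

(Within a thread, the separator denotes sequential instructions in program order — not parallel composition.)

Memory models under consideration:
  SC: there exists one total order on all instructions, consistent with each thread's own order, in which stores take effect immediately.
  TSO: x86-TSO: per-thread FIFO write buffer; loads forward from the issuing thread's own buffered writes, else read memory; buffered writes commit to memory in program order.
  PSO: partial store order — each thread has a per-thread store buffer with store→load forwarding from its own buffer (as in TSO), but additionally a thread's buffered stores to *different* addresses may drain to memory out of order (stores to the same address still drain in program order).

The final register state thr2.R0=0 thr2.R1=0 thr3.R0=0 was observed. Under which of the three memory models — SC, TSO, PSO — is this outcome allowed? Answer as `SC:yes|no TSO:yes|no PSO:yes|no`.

outcome vector order: (thr2.R0,thr2.R1,thr3.R0)
SC: 11 outcomes — {0/0/0; 0/0/2; 0/1/0; 0/1/2; 0/2/0; 0/2/2; 2/0/2; 2/1/0; 2/1/2; 2/2/0; 2/2/2}
TSO: 12 outcomes — {0/0/0; 0/0/2; 0/1/0; 0/1/2; 0/2/0; 0/2/2; 2/0/0; 2/0/2; 2/1/0; 2/1/2; 2/2/0; 2/2/2}
PSO: 12 outcomes — {0/0/0; 0/0/2; 0/1/0; 0/1/2; 0/2/0; 0/2/2; 2/0/0; 2/0/2; 2/1/0; 2/1/2; 2/2/0; 2/2/2}
target 0/0/0 ∈ {SC,TSO,PSO}

SC:yes TSO:yes PSO:yes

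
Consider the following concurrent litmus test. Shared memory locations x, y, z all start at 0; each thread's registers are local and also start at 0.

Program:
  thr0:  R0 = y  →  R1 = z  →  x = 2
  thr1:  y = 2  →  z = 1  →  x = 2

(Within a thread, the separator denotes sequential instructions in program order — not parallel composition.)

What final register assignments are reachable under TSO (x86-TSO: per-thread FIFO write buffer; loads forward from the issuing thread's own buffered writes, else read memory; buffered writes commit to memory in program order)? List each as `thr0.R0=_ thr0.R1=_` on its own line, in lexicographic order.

outcome vector order: (thr0.R0,thr0.R1)
|TSO outcomes| = 4

thr0.R0=0 thr0.R1=0
thr0.R0=0 thr0.R1=1
thr0.R0=2 thr0.R1=0
thr0.R0=2 thr0.R1=1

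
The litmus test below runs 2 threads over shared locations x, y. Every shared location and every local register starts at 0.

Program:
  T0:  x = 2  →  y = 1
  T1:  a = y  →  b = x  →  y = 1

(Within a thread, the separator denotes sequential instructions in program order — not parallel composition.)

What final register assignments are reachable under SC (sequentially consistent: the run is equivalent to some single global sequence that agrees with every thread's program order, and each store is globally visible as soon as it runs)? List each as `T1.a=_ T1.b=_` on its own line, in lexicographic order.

outcome vector order: (T1.a,T1.b)
|SC outcomes| = 3

T1.a=0 T1.b=0
T1.a=0 T1.b=2
T1.a=1 T1.b=2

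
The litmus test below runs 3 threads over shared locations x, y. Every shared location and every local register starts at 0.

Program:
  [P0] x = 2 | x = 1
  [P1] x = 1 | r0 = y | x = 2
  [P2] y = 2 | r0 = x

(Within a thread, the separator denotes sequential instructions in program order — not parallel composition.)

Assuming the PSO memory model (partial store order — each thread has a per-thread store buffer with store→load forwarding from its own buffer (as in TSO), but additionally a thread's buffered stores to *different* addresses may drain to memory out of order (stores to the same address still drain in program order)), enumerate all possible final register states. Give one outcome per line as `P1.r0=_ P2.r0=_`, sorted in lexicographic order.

outcome vector order: (P1.r0,P2.r0)
|PSO outcomes| = 6

P1.r0=0 P2.r0=0
P1.r0=0 P2.r0=1
P1.r0=0 P2.r0=2
P1.r0=2 P2.r0=0
P1.r0=2 P2.r0=1
P1.r0=2 P2.r0=2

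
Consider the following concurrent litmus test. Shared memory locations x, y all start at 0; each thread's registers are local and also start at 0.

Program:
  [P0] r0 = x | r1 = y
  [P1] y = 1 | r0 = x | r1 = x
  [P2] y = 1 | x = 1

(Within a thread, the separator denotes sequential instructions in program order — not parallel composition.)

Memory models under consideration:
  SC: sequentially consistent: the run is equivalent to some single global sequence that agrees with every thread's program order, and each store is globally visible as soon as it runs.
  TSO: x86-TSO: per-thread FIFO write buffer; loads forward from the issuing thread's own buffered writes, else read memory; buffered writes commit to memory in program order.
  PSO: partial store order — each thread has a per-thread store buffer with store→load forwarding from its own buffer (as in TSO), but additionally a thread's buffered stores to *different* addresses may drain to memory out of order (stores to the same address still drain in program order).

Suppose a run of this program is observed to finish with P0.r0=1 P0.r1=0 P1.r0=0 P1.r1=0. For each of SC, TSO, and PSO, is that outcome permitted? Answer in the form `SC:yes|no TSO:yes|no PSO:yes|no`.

outcome vector order: (P0.r0,P0.r1,P1.r0,P1.r1)
under SC → 0/0/0/0, 0/0/0/1, 0/0/1/1, 0/1/0/0, 0/1/0/1, 0/1/1/1, 1/1/0/0, 1/1/0/1, 1/1/1/1
under TSO → 0/0/0/0, 0/0/0/1, 0/0/1/1, 0/1/0/0, 0/1/0/1, 0/1/1/1, 1/1/0/0, 1/1/0/1, 1/1/1/1
under PSO → 0/0/0/0, 0/0/0/1, 0/0/1/1, 0/1/0/0, 0/1/0/1, 0/1/1/1, 1/0/0/0, 1/0/0/1, 1/0/1/1, 1/1/0/0, 1/1/0/1, 1/1/1/1
target 1/0/0/0 ∈ {PSO}

SC:no TSO:no PSO:yes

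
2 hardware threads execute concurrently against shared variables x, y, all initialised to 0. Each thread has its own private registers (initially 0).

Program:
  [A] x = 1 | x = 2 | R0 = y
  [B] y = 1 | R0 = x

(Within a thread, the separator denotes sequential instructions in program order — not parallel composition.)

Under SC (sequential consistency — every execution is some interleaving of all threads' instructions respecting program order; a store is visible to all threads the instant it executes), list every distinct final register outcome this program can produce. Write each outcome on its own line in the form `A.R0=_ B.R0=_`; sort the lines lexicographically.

A.R0=0 B.R0=2
A.R0=1 B.R0=0
A.R0=1 B.R0=1
A.R0=1 B.R0=2

outcome vector order: (A.R0,B.R0)
|SC outcomes| = 4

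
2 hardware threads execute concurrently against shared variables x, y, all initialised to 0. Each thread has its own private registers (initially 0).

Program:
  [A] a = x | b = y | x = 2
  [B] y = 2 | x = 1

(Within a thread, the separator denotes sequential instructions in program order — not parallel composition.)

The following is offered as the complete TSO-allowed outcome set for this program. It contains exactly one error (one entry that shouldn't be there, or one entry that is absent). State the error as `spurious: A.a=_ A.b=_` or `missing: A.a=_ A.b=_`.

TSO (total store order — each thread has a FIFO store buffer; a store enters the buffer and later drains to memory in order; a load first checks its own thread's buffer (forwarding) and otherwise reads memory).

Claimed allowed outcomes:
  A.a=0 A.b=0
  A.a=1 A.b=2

missing: A.a=0 A.b=2

outcome vector order: (A.a,A.b)
TSO (3): 00; 02; 12
TSO∖claimed = {02}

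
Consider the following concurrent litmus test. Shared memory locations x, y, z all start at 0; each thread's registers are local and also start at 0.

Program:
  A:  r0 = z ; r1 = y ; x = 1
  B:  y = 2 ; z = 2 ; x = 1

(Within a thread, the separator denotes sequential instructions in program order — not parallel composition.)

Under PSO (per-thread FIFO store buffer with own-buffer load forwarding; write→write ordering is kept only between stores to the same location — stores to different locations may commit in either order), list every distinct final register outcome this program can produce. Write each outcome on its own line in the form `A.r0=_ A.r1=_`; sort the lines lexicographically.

outcome vector order: (A.r0,A.r1)
|PSO outcomes| = 4

A.r0=0 A.r1=0
A.r0=0 A.r1=2
A.r0=2 A.r1=0
A.r0=2 A.r1=2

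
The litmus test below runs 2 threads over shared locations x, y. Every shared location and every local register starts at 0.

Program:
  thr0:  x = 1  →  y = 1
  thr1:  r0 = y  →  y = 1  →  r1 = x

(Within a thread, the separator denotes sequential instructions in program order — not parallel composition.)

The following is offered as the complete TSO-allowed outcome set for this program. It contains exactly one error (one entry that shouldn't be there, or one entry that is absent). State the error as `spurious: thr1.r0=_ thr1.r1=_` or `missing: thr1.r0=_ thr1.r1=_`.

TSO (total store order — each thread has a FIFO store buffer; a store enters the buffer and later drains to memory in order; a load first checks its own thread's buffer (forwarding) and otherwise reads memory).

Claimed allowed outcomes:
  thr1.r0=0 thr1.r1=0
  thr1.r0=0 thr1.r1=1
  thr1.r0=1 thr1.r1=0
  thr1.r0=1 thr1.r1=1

outcome vector order: (thr1.r0,thr1.r1)
under TSO → 00; 01; 11
claimed∖TSO = {10}

spurious: thr1.r0=1 thr1.r1=0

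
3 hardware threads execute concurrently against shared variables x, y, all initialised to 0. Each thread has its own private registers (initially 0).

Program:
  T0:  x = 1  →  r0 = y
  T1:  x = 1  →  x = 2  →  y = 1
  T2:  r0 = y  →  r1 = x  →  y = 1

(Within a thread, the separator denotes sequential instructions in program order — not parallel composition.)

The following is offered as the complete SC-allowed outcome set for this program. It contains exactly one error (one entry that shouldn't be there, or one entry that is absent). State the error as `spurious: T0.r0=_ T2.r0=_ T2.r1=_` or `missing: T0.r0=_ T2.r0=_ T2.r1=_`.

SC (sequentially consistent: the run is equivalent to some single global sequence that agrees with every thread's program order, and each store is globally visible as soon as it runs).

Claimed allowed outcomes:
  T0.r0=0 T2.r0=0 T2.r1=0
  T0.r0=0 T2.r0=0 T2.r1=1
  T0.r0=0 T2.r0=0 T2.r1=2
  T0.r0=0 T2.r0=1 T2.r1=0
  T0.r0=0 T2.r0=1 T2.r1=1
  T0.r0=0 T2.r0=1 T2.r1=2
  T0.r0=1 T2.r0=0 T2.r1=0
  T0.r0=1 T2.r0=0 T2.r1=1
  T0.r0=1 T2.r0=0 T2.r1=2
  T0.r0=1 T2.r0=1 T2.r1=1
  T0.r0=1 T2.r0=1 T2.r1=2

outcome vector order: (T0.r0,T2.r0,T2.r1)
under SC → 0/0/0 0/0/1 0/0/2 0/1/1 0/1/2 1/0/0 1/0/1 1/0/2 1/1/1 1/1/2
claimed∖SC = {0/1/0}

spurious: T0.r0=0 T2.r0=1 T2.r1=0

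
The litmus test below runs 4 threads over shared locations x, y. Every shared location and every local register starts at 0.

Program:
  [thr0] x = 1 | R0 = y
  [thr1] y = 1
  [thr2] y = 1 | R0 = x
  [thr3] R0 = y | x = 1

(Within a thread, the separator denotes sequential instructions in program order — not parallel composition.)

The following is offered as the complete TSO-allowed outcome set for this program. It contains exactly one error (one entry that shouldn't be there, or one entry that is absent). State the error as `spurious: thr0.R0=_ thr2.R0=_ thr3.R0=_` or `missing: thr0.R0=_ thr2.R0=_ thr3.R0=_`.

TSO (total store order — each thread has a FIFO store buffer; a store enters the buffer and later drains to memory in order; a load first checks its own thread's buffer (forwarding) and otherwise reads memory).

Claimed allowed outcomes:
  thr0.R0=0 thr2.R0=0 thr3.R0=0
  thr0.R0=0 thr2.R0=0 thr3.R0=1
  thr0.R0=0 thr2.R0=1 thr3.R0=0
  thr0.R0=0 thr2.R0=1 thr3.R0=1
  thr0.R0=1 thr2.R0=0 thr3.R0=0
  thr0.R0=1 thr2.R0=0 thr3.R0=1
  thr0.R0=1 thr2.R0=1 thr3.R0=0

outcome vector order: (thr0.R0,thr2.R0,thr3.R0)
[TSO] allowed = {000, 001, 010, 011, 100, 101, 110, 111}
TSO∖claimed = {111}

missing: thr0.R0=1 thr2.R0=1 thr3.R0=1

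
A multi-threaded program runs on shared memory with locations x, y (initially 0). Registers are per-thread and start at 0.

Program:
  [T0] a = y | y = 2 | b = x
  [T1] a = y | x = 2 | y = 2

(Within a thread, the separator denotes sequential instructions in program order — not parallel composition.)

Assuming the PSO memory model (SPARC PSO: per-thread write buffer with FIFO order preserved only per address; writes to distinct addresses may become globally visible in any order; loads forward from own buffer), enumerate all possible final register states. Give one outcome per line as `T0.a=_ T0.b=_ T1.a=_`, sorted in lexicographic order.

outcome vector order: (T0.a,T0.b,T1.a)
|PSO outcomes| = 6

T0.a=0 T0.b=0 T1.a=0
T0.a=0 T0.b=0 T1.a=2
T0.a=0 T0.b=2 T1.a=0
T0.a=0 T0.b=2 T1.a=2
T0.a=2 T0.b=0 T1.a=0
T0.a=2 T0.b=2 T1.a=0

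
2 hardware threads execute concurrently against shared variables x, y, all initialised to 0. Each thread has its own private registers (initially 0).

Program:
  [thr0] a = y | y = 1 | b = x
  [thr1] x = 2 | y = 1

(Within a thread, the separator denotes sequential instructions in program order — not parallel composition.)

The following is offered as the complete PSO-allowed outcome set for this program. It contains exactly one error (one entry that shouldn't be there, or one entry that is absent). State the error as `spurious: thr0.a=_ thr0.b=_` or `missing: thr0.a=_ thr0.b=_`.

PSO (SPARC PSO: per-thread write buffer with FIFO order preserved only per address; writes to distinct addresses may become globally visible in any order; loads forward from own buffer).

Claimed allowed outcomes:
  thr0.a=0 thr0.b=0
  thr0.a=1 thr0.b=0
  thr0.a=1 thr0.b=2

outcome vector order: (thr0.a,thr0.b)
PSO (4): (0,0) (0,2) (1,0) (1,2)
PSO∖claimed = {(0,2)}

missing: thr0.a=0 thr0.b=2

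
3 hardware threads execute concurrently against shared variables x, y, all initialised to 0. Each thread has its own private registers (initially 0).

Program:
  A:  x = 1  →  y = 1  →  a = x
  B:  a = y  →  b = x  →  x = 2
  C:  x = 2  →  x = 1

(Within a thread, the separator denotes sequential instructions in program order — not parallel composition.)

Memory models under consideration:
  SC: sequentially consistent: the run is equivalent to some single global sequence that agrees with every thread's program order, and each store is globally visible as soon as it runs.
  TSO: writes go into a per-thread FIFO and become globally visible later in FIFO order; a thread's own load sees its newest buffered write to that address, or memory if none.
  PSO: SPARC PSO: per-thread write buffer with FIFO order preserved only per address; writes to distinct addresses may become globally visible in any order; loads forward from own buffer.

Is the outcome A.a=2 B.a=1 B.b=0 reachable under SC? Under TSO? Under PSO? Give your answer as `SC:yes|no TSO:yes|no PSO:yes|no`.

SC:no TSO:no PSO:yes

outcome vector order: (A.a,B.a,B.b)
SC (10): <1 0 0> <1 0 1> <1 0 2> <1 1 1> <1 1 2> <2 0 0> <2 0 1> <2 0 2> <2 1 1> <2 1 2>
TSO (10): <1 0 0> <1 0 1> <1 0 2> <1 1 1> <1 1 2> <2 0 0> <2 0 1> <2 0 2> <2 1 1> <2 1 2>
PSO (12): <1 0 0> <1 0 1> <1 0 2> <1 1 0> <1 1 1> <1 1 2> <2 0 0> <2 0 1> <2 0 2> <2 1 0> <2 1 1> <2 1 2>
target <2 1 0> ∈ {PSO}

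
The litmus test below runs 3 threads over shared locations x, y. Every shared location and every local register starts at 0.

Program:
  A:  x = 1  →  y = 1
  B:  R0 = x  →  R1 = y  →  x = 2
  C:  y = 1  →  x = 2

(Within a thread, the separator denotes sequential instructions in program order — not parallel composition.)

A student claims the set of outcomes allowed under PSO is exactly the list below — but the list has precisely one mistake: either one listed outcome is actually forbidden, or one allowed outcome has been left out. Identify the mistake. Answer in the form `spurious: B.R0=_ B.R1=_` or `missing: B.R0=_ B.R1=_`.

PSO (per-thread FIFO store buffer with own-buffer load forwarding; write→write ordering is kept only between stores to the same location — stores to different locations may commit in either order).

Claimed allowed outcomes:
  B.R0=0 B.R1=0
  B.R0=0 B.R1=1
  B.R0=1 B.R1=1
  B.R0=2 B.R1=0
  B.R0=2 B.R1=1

missing: B.R0=1 B.R1=0

outcome vector order: (B.R0,B.R1)
PSO: 6 outcomes — {00, 01, 10, 11, 20, 21}
PSO∖claimed = {10}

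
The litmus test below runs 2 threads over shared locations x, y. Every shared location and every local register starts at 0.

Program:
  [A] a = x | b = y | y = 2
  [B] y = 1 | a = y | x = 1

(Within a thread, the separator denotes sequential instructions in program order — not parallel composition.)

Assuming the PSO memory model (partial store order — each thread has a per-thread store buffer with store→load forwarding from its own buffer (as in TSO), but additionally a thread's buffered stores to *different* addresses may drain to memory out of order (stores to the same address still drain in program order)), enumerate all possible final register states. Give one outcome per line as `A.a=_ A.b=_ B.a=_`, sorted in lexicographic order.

A.a=0 A.b=0 B.a=1
A.a=0 A.b=0 B.a=2
A.a=0 A.b=1 B.a=1
A.a=0 A.b=1 B.a=2
A.a=1 A.b=0 B.a=1
A.a=1 A.b=1 B.a=1

outcome vector order: (A.a,A.b,B.a)
|PSO outcomes| = 6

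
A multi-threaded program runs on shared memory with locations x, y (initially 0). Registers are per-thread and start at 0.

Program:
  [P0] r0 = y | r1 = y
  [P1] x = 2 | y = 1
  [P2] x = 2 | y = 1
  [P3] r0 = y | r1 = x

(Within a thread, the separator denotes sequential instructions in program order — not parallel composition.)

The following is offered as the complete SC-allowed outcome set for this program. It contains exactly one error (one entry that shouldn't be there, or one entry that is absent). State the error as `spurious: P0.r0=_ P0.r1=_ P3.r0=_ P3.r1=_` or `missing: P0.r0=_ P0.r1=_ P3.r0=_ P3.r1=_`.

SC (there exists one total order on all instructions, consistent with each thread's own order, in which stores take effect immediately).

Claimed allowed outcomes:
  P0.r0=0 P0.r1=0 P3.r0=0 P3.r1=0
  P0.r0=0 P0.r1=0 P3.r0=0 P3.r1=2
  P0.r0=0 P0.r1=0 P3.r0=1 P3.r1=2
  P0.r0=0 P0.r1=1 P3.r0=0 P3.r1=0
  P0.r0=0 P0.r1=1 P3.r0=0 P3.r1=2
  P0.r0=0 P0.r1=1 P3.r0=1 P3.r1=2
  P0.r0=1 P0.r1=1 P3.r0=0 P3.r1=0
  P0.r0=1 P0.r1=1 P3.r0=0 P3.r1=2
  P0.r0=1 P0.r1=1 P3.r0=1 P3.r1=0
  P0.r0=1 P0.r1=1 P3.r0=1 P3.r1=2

spurious: P0.r0=1 P0.r1=1 P3.r0=1 P3.r1=0

outcome vector order: (P0.r0,P0.r1,P3.r0,P3.r1)
[SC] allowed = {(0,0,0,0), (0,0,0,2), (0,0,1,2), (0,1,0,0), (0,1,0,2), (0,1,1,2), (1,1,0,0), (1,1,0,2), (1,1,1,2)}
claimed∖SC = {(1,1,1,0)}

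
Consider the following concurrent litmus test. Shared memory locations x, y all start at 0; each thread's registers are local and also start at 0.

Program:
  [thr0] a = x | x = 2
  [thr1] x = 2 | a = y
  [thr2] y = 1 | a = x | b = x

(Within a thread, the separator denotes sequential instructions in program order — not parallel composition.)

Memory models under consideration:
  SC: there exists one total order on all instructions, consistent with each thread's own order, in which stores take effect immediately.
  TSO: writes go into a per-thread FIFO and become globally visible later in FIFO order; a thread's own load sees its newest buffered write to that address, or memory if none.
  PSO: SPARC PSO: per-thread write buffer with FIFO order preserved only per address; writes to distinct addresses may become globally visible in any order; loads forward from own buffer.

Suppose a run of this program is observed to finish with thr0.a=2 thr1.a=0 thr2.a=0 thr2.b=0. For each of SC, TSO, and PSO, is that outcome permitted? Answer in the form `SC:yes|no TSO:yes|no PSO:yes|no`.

outcome vector order: (thr0.a,thr1.a,thr2.a,thr2.b)
SC: 8 outcomes — {0022 0100 0102 0122 2022 2100 2102 2122}
TSO: 12 outcomes — {0000 0002 0022 0100 0102 0122 2000 2002 2022 2100 2102 2122}
PSO: 12 outcomes — {0000 0002 0022 0100 0102 0122 2000 2002 2022 2100 2102 2122}
target 2000 ∈ {TSO,PSO}

SC:no TSO:yes PSO:yes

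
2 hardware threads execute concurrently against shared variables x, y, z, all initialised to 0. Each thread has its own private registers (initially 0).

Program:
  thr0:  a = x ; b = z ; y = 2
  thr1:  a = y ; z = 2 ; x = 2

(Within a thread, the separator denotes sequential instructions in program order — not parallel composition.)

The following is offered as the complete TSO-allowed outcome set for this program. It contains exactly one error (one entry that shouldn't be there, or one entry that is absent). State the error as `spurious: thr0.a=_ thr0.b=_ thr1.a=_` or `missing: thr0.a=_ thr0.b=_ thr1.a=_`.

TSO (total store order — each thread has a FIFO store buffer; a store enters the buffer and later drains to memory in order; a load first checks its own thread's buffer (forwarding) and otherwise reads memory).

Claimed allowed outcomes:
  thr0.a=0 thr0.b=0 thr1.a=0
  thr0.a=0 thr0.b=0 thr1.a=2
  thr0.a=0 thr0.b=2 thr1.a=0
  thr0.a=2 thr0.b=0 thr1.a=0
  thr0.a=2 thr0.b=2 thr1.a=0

spurious: thr0.a=2 thr0.b=0 thr1.a=0

outcome vector order: (thr0.a,thr0.b,thr1.a)
[TSO] allowed = {(0,0,0); (0,0,2); (0,2,0); (2,2,0)}
claimed∖TSO = {(2,0,0)}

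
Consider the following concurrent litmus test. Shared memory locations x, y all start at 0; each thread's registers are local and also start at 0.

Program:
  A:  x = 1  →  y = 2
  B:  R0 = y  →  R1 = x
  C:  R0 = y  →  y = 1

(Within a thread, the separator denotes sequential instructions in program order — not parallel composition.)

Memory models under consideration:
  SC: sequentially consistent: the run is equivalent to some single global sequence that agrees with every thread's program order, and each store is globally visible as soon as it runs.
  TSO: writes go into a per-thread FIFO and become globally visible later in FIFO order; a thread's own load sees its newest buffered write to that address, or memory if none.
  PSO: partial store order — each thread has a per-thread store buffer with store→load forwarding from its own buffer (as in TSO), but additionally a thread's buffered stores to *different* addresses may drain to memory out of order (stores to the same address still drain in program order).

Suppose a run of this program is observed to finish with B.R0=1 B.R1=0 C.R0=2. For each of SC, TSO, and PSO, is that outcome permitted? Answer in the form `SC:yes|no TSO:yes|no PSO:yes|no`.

SC:no TSO:no PSO:yes

outcome vector order: (B.R0,B.R1,C.R0)
under SC → 0/0/0; 0/0/2; 0/1/0; 0/1/2; 1/0/0; 1/1/0; 1/1/2; 2/1/0; 2/1/2
under TSO → 0/0/0; 0/0/2; 0/1/0; 0/1/2; 1/0/0; 1/1/0; 1/1/2; 2/1/0; 2/1/2
under PSO → 0/0/0; 0/0/2; 0/1/0; 0/1/2; 1/0/0; 1/0/2; 1/1/0; 1/1/2; 2/0/0; 2/0/2; 2/1/0; 2/1/2
target 1/0/2 ∈ {PSO}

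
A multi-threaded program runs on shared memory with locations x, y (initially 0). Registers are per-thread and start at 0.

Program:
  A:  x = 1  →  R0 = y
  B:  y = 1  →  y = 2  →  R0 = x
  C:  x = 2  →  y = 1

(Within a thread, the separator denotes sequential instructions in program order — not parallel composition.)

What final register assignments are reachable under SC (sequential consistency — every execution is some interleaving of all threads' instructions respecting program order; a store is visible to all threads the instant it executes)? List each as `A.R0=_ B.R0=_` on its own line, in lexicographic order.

A.R0=0 B.R0=1
A.R0=0 B.R0=2
A.R0=1 B.R0=0
A.R0=1 B.R0=1
A.R0=1 B.R0=2
A.R0=2 B.R0=0
A.R0=2 B.R0=1
A.R0=2 B.R0=2

outcome vector order: (A.R0,B.R0)
|SC outcomes| = 8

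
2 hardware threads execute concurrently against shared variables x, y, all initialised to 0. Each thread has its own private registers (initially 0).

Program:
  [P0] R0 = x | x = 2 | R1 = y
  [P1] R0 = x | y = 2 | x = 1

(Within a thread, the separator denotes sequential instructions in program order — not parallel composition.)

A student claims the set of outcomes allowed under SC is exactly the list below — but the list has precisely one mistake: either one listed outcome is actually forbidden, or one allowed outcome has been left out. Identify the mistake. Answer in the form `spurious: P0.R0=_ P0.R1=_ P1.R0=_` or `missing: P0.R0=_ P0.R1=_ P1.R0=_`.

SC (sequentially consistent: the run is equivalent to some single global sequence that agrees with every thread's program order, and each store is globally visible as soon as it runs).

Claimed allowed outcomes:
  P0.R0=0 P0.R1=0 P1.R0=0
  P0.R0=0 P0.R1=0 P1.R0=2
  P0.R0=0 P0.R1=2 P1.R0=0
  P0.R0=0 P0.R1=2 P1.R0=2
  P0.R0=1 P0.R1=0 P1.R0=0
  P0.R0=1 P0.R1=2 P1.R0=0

outcome vector order: (P0.R0,P0.R1,P1.R0)
SC: 5 outcomes — {<0 0 0>, <0 0 2>, <0 2 0>, <0 2 2>, <1 2 0>}
claimed∖SC = {<1 0 0>}

spurious: P0.R0=1 P0.R1=0 P1.R0=0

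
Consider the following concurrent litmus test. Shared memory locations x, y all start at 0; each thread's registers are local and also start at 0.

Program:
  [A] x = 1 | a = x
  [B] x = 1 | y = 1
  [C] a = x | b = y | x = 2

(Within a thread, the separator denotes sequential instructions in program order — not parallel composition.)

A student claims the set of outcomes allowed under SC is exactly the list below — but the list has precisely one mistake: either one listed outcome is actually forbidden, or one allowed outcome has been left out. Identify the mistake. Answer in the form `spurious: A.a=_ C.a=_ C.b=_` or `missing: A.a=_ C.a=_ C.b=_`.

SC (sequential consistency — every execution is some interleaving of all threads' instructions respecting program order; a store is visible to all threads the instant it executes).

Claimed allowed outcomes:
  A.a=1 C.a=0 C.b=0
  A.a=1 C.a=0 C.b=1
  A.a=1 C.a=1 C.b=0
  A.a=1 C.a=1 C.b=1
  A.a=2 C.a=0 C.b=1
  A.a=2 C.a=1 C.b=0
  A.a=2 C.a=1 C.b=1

outcome vector order: (A.a,C.a,C.b)
under SC → (1,0,0); (1,0,1); (1,1,0); (1,1,1); (2,0,0); (2,0,1); (2,1,0); (2,1,1)
SC∖claimed = {(2,0,0)}

missing: A.a=2 C.a=0 C.b=0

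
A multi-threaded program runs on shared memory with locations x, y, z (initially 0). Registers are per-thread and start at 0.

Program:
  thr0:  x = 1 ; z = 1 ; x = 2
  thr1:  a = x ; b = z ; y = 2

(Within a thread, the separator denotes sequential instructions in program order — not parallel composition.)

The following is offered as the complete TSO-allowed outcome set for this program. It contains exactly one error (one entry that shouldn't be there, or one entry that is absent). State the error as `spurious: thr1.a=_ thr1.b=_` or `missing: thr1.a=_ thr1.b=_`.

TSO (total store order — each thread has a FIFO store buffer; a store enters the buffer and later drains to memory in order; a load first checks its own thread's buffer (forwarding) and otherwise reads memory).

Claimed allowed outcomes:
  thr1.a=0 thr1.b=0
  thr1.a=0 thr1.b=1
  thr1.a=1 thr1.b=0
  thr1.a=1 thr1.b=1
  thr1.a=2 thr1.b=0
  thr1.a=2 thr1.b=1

outcome vector order: (thr1.a,thr1.b)
[TSO] allowed = {00; 01; 10; 11; 21}
claimed∖TSO = {20}

spurious: thr1.a=2 thr1.b=0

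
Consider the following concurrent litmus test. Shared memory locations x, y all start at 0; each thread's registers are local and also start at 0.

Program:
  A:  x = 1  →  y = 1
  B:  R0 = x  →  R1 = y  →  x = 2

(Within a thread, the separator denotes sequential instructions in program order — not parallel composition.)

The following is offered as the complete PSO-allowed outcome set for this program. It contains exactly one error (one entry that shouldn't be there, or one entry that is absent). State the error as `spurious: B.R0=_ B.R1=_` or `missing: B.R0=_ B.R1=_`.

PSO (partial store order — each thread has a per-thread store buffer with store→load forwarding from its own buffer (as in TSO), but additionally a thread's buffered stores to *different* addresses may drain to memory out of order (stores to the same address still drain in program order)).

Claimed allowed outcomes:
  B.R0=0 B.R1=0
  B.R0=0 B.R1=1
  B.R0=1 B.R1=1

missing: B.R0=1 B.R1=0

outcome vector order: (B.R0,B.R1)
[PSO] allowed = {0/0, 0/1, 1/0, 1/1}
PSO∖claimed = {1/0}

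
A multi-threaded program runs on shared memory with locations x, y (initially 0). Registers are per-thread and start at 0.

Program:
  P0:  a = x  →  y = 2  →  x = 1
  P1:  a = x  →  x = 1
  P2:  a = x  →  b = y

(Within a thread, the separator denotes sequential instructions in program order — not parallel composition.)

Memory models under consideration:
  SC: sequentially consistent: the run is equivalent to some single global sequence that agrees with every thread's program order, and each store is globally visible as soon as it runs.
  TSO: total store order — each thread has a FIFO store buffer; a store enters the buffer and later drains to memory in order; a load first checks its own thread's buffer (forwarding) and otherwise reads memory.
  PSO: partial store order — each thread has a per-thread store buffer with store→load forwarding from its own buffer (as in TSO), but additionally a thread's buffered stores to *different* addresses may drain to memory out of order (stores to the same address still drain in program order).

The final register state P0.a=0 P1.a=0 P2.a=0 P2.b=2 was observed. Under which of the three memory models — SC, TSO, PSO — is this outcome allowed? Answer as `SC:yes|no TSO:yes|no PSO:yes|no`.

outcome vector order: (P0.a,P1.a,P2.a,P2.b)
under SC → <0 0 0 0>, <0 0 0 2>, <0 0 1 0>, <0 0 1 2>, <0 1 0 0>, <0 1 0 2>, <0 1 1 2>, <1 0 0 0>, <1 0 0 2>, <1 0 1 0>, <1 0 1 2>
under TSO → <0 0 0 0>, <0 0 0 2>, <0 0 1 0>, <0 0 1 2>, <0 1 0 0>, <0 1 0 2>, <0 1 1 2>, <1 0 0 0>, <1 0 0 2>, <1 0 1 0>, <1 0 1 2>
under PSO → <0 0 0 0>, <0 0 0 2>, <0 0 1 0>, <0 0 1 2>, <0 1 0 0>, <0 1 0 2>, <0 1 1 0>, <0 1 1 2>, <1 0 0 0>, <1 0 0 2>, <1 0 1 0>, <1 0 1 2>
target <0 0 0 2> ∈ {SC,TSO,PSO}

SC:yes TSO:yes PSO:yes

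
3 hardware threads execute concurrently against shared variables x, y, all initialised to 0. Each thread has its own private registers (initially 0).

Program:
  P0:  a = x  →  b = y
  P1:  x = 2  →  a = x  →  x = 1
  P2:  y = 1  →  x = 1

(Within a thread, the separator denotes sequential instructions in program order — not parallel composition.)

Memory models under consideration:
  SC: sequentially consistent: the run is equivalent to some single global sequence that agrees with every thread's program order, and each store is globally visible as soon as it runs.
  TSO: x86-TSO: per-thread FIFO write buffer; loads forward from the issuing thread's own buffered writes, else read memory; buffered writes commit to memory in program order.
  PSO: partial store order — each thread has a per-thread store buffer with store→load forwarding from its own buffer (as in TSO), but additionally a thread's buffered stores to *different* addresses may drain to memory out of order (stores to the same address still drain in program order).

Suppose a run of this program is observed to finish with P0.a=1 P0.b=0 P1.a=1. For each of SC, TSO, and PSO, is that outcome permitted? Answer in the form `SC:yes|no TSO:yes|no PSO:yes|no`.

outcome vector order: (P0.a,P0.b,P1.a)
SC (11): 0/0/1 0/0/2 0/1/1 0/1/2 1/0/2 1/1/1 1/1/2 2/0/1 2/0/2 2/1/1 2/1/2
TSO (11): 0/0/1 0/0/2 0/1/1 0/1/2 1/0/2 1/1/1 1/1/2 2/0/1 2/0/2 2/1/1 2/1/2
PSO (12): 0/0/1 0/0/2 0/1/1 0/1/2 1/0/1 1/0/2 1/1/1 1/1/2 2/0/1 2/0/2 2/1/1 2/1/2
target 1/0/1 ∈ {PSO}

SC:no TSO:no PSO:yes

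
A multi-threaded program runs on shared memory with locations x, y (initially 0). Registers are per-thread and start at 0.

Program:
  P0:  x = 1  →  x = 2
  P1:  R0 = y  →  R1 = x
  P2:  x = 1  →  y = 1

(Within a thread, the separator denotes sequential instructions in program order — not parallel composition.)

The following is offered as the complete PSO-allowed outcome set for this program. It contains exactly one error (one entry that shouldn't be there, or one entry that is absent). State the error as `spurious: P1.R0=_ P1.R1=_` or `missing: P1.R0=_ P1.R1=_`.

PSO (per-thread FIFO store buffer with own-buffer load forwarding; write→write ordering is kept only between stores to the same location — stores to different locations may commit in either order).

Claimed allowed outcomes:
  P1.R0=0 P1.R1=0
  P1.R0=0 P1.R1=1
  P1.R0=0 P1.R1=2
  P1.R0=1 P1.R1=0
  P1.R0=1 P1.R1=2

outcome vector order: (P1.R0,P1.R1)
[PSO] allowed = {(0,0), (0,1), (0,2), (1,0), (1,1), (1,2)}
PSO∖claimed = {(1,1)}

missing: P1.R0=1 P1.R1=1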